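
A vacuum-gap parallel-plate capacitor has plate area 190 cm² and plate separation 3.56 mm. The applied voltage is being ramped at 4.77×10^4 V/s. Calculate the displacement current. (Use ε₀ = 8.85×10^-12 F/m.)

The field between the plates is E = V/d, so dE/dt = (4.77×10^4)/(3.56×10^-3 m) = 1.340×10^7 V/(m·s).
I_d = ε₀ A (dE/dt) = (8.85×10^-12)(0.0190)(1.340×10^7) = 2.25×10^-6 A.

2.25×10^-6 A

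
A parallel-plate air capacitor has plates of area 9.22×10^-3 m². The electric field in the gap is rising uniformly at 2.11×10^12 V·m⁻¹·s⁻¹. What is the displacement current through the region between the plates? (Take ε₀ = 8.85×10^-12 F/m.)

The displacement current is ε₀ times dΦ_E/dt = ε₀ A dE/dt = (8.85×10^-12)(9.22×10^-3)(2.11×10^12) = 0.172 A.

0.172 A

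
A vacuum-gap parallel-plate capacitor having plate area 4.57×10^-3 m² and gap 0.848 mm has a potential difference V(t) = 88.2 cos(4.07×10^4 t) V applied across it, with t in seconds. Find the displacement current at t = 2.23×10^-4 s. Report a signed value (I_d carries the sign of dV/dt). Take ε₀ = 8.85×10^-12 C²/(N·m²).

dV/dt = (88.2)(4.07×10^4)·−sin(9.0761) = -1.226×10^6 V/s.
I_d = C dV/dt with C = ε₀A/d = (8.85×10^-12)(4.57×10^-3)/(8.48×10^-4) = 4.769×10^-11 F, so I_d = (4.769×10^-11)(-1.226×10^6) = -5.85×10^-5 A.

-5.85×10^-5 A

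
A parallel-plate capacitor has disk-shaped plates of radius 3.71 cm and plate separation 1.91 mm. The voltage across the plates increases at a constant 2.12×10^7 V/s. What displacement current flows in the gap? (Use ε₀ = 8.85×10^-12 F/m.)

The displacement current equals the charging current C dV/dt. With C = ε₀A/d = (8.85×10^-12)(4.324×10^-3)/(1.91×10^-3) = 2.004×10^-11 F, I_d = (2.004×10^-11)(2.12×10^7) = 4.25×10^-4 A.

4.25×10^-4 A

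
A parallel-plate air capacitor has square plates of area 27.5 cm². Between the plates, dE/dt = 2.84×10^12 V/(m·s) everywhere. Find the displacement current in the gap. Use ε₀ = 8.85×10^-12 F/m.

0.0691 A

With a uniform field, Φ_E = EA, so I_d = ε₀ A dE/dt = 0.0691 A.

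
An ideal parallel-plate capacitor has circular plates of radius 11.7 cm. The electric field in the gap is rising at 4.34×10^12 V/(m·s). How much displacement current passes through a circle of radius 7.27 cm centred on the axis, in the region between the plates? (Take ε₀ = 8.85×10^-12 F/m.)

0.638 A

Total displacement current: I_d = ε₀(πR²)(dE/dt) = (8.85×10^-12)(0.04301)(4.34×10^12) = 1.652 A.
Through an area πr² the displacement current is I_d·(πr²/πR²) = I_d (r/R)² = 0.638 A.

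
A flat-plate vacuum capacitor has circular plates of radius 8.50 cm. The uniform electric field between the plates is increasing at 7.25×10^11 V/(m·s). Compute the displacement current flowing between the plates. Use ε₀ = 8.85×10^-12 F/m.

I_d = ε₀ A (dE/dt) = (8.85×10^-12)(0.02270 m²)(7.25×10^11) = 0.146 A.

0.146 A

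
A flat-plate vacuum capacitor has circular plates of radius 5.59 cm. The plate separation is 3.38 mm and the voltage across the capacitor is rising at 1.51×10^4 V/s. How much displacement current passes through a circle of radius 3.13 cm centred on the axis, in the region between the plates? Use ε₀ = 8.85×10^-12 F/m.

1.22×10^-7 A

dE/dt = (dV/dt)/d = 4.467×10^6 V/(m·s); I_d = ε₀(πR²)(dE/dt) = (8.85×10^-12)(9.817×10^-3)(4.467×10^6) = 3.881×10^-7 A.
The field is uniform, so I_d,enc = I_d (r/R)² = (3.881×10^-7)(3.13/5.59)² = 1.22×10^-7 A.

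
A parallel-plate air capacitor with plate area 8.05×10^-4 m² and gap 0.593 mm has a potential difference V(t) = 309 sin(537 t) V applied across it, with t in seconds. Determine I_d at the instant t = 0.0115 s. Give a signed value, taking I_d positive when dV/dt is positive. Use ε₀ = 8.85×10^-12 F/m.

dV/dt = (309)(537)·cos(6.1755) = 1.650×10^5 V/s.
I_d = C dV/dt with C = ε₀A/d = (8.85×10^-12)(8.05×10^-4)/(5.93×10^-4) = 1.201×10^-11 F, so I_d = (1.201×10^-11)(1.650×10^5) = 1.98×10^-6 A.

1.98×10^-6 A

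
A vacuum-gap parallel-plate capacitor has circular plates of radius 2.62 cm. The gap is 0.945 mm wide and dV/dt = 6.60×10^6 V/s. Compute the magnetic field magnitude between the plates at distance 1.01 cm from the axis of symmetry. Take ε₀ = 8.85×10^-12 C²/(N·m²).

I_d = C dV/dt with C = ε₀πR²/d = 2.020×10^-11 F, so I_d = (2.020×10^-11)(6.60×10^6) = 1.333×10^-4 A.
∮B·dl = μ₀ I_d,enc with I_d,enc = I_d r²/R² = 1.981×10^-5 A; so B = μ₀ I_d,enc/(2πr) = 3.92×10^-10 T.

3.92×10^-10 T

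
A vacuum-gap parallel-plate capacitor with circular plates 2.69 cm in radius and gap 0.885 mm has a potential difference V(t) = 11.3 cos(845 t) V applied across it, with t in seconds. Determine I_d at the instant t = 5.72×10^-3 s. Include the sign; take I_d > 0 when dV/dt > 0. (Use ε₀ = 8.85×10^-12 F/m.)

2.15×10^-7 A

dV/dt = (11.3)(845)·−sin(4.8334) = 9479 V/s.
I_d = C dV/dt with C = ε₀A/d = (8.85×10^-12)(2.273×10^-3)/(8.85×10^-4) = 2.273×10^-11 F, so I_d = (2.273×10^-11)(9479) = 2.15×10^-7 A.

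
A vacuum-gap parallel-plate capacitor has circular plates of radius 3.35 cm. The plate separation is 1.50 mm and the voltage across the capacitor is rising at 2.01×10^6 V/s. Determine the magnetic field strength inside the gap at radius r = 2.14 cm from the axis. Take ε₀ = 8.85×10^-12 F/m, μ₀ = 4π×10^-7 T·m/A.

I_d = C dV/dt with C = ε₀πR²/d = 2.080×10^-11 F, so I_d = (2.080×10^-11)(2.01×10^6) = 4.181×10^-5 A.
∮B·dl = μ₀ I_d,enc with I_d,enc = I_d r²/R² = 1.706×10^-5 A; so B = μ₀ I_d,enc/(2πr) = 1.59×10^-10 T.

1.59×10^-10 T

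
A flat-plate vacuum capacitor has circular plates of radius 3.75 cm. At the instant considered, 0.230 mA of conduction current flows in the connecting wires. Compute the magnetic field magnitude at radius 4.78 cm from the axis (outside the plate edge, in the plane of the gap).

9.62×10^-10 T

By continuity the displacement current in the gap matches the conduction current: I_d = 2.30×10^-4 A.
With r > R the enclosed displacement current is the full I_d; B = μ₀ I_d / (2πr) = 9.62×10^-10 T.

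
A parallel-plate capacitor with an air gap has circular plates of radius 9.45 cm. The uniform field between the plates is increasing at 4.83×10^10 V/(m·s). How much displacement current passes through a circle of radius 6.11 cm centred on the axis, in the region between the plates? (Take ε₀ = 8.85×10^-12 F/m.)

Through the whole plate area (πR² = 0.02806 m²), I_d = ε₀ πR² dE/dt = 0.01199 A.
Through an area πr² the displacement current is I_d·(πr²/πR²) = I_d (r/R)² = 5.01×10^-3 A.

5.01×10^-3 A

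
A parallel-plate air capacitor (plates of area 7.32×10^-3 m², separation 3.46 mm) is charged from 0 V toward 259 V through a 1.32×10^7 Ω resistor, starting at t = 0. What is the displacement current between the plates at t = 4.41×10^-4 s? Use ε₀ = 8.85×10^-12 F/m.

C = ε₀A/d = (8.85×10^-12)(7.32×10^-3)/(3.46×10^-3) = 1.872×10^-11 F, so τ = RC = 2.471×10^-4 s.
The conduction current is I(t) = (V₀/R) e^(−t/τ), and the displacement current between the plates equals it.
t/τ = 1.785; I_d = (259/1.32×10^7) · e^(−1.785) = (1.962×10^-5)(0.1678) = 3.29×10^-6 A.

3.29×10^-6 A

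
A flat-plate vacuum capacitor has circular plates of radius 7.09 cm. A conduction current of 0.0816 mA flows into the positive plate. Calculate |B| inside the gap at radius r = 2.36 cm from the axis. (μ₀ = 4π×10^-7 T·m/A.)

Between the plates the displacement current equals the wire current: I_d = 0.0816 mA = 8.16×10^-5 A.
An Ampèrian loop of radius r encloses a fraction (r/R)² of I_d. Then B·2πr = μ₀ I_d (r/R)², giving B = μ₀ I_d r/(2πR²) = 7.66×10^-11 T.

7.66×10^-11 T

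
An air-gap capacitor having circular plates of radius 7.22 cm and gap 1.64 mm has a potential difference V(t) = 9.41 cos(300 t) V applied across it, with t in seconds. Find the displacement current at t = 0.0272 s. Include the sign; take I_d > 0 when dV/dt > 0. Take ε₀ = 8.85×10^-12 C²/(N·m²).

-2.38×10^-7 A

dV/dt = (9.41)(300)·−sin(8.16) = -2692 V/s.
I_d = C dV/dt with C = ε₀A/d = (8.85×10^-12)(0.01638)/(1.64×10^-3) = 8.839×10^-11 F, so I_d = (8.839×10^-11)(-2692) = -2.38×10^-7 A.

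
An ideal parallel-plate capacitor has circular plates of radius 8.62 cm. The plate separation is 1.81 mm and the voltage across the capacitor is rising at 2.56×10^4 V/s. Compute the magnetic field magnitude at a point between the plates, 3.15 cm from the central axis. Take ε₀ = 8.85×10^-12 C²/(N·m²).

dE/dt = (dV/dt)/d = 1.414×10^7 V/(m·s); I_d = ε₀(πR²)(dE/dt) = (8.85×10^-12)(0.02334)(1.414×10^7) = 2.921×10^-6 A.
An Ampèrian loop of radius r encloses a fraction (r/R)² of I_d. Then B·2πr = μ₀ I_d (r/R)², giving B = μ₀ I_d r/(2πR²) = 2.48×10^-12 T.

2.48×10^-12 T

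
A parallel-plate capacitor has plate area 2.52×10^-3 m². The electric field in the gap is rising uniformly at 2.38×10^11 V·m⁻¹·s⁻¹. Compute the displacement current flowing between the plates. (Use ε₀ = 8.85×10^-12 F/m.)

With a uniform field, Φ_E = EA, so I_d = ε₀ A dE/dt = 5.31×10^-3 A.

5.31×10^-3 A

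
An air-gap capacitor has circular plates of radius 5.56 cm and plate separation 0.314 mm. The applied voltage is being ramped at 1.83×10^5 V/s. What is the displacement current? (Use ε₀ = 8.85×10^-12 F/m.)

The displacement current equals the charging current C dV/dt. With C = ε₀A/d = (8.85×10^-12)(9.712×10^-3)/(3.14×10^-4) = 2.737×10^-10 F, I_d = (2.737×10^-10)(1.83×10^5) = 5.01×10^-5 A.

5.01×10^-5 A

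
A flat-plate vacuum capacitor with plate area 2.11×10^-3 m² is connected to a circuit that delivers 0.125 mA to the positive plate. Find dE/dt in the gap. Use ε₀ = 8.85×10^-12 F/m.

6.69×10^9 V/(m·s)

By continuity, I_d in the gap equals the 0.125 mA flowing in the wire.
Inverting I_d = ε₀ A dE/dt gives dE/dt = 1.25×10^-4 / (8.85×10^-12 · 2.11×10^-3) = 6.69×10^9 V/(m·s).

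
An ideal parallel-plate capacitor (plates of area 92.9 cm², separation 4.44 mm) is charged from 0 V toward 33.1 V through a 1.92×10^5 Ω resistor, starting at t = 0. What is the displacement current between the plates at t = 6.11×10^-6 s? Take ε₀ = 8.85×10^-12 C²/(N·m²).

C = ε₀A/d = (8.85×10^-12)(9.29×10^-3)/(4.44×10^-3) = 1.852×10^-11 F and τ = RC = 3.556×10^-6 s. I_d in the gap equals the RC charging current.
I_d(t) = (V₀/R) e^(−t/τ) = 1.724×10^-4 · e^(−1.718) = 3.09×10^-5 A.

3.09×10^-5 A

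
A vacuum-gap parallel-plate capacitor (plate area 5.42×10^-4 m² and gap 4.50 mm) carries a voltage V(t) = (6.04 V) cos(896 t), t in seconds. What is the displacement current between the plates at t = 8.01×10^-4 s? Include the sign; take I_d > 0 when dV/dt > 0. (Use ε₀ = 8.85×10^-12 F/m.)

dE/dt = (V₀ω/d)·−sin(ωt) with ωt = 0.717696 rad: (6.04)(896)(-0.6577)/(4.50×10^-3) = -7.910×10^5 V/(m·s).
I_d = ε₀ A dE/dt = (8.85×10^-12)(5.42×10^-4)(-7.910×10^5) = -3.79×10^-9 A.

-3.79×10^-9 A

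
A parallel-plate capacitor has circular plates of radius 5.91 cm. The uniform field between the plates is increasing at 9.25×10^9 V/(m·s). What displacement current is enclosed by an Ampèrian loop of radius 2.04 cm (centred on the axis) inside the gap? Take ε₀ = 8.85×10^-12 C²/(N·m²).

I_d = ε₀ dΦ_E/dt = ε₀ πR² (dE/dt) = (8.85×10^-12)(0.01097)(9.25×10^9) = 8.980×10^-4 A through the full plate area.
Since J_d is uniform, the enclosed fraction is (r/R)² = 0.1191, giving I_d,enc = 1.07×10^-4 A.

1.07×10^-4 A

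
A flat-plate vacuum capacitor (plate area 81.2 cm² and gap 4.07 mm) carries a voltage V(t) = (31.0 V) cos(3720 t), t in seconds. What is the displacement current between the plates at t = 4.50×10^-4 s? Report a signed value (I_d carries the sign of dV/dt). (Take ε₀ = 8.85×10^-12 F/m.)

-2.03×10^-6 A

dE/dt = (V₀ω/d)·−sin(ωt) with ωt = 1.674 rad: (31.0)(3720)(-0.9947)/(4.07×10^-3) = -2.818×10^7 V/(m·s).
I_d = ε₀ A dE/dt = (8.85×10^-12)(8.12×10^-3)(-2.818×10^7) = -2.03×10^-6 A.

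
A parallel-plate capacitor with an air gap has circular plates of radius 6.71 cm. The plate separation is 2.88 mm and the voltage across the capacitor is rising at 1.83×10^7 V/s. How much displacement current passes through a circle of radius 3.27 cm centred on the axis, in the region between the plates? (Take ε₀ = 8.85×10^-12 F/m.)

dE/dt = (dV/dt)/d = 6.354×10^9 V/(m·s); I_d = ε₀(πR²)(dE/dt) = (8.85×10^-12)(0.01414)(6.354×10^9) = 7.951×10^-4 A.
The field is uniform, so I_d,enc = I_d (r/R)² = (7.951×10^-4)(3.27/6.71)² = 1.89×10^-4 A.

1.89×10^-4 A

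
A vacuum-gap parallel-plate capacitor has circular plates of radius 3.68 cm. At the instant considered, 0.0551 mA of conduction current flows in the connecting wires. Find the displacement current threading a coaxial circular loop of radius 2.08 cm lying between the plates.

No conduction current crosses the gap, so I_d there equals the 5.51×10^-5 A in the leads.
Through an area πr² the displacement current is I_d·(πr²/πR²) = I_d (r/R)² = 1.76×10^-5 A.

1.76×10^-5 A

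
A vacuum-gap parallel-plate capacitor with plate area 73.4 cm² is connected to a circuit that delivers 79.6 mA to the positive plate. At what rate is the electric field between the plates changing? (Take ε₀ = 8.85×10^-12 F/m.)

The displacement current between the plates equals the conduction current, I_d = 79.6 mA.
Then dE/dt = I_d/(ε₀A) = 1.23×10^12 V/(m·s).

1.23×10^12 V/(m·s)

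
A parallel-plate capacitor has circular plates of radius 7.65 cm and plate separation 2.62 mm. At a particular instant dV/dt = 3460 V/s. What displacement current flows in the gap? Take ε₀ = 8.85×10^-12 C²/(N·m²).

2.15×10^-7 A

The field between the plates is E = V/d, so dE/dt = (3460)/(2.62×10^-3 m) = 1.321×10^6 V/(m·s).
I_d = ε₀ A (dE/dt) = (8.85×10^-12)(0.01839)(1.321×10^6) = 2.15×10^-7 A.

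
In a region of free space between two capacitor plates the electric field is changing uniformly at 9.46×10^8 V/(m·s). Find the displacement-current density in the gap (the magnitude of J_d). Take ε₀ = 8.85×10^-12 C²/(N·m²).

8.37×10^-3 A/m²

J_d = ε₀ dE/dt = (8.85×10^-12)(9.46×10^8) = 8.37×10^-3 A/m².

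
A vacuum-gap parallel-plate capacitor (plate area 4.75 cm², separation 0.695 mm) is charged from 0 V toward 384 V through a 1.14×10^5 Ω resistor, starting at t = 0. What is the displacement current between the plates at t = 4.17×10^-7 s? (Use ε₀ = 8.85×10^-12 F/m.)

C = ε₀A/d = (8.85×10^-12)(4.75×10^-4)/(6.95×10^-4) = 6.049×10^-12 F, so τ = RC = 6.896×10^-7 s.
The conduction current is I(t) = (V₀/R) e^(−t/τ), and the displacement current between the plates equals it.
t/τ = 0.6047; I_d = (384/1.14×10^5) · e^(−0.6047) = (3.368×10^-3)(0.5462) = 1.84×10^-3 A.

1.84×10^-3 A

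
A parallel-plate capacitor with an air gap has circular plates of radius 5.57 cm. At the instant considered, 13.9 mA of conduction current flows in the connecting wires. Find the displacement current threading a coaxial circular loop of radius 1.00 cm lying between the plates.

No conduction current crosses the gap, so I_d there equals the 0.0139 A in the leads.
Since J_d is uniform, the enclosed fraction is (r/R)² = 0.03223, giving I_d,enc = 4.48×10^-4 A.

4.48×10^-4 A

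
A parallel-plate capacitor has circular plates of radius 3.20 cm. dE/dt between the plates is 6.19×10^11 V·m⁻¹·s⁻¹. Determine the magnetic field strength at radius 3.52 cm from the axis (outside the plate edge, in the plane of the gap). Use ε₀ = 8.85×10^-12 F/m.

1.00×10^-7 T

Total displacement current: I_d = ε₀(πR²)(dE/dt) = (8.85×10^-12)(3.217×10^-3)(6.19×10^11) = 0.01762 A.
With r > R the enclosed displacement current is the full I_d; B = μ₀ I_d / (2πr) = 1.00×10^-7 T.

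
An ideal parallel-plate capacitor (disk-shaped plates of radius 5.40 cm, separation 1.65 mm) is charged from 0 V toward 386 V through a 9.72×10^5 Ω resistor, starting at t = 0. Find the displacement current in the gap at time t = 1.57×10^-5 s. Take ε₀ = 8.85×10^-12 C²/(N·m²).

C = ε₀A/d = (8.85×10^-12)(9.161×10^-3)/(1.65×10^-3) = 4.914×10^-11 F and τ = RC = 4.776×10^-5 s. I_d in the gap equals the RC charging current.
I_d(t) = (V₀/R) e^(−t/τ) = 3.971×10^-4 · e^(−0.3287) = 2.86×10^-4 A.

2.86×10^-4 A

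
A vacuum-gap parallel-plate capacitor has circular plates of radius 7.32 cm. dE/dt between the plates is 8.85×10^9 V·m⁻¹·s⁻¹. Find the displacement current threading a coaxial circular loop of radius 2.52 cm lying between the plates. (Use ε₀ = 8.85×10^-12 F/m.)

1.56×10^-4 A

Through the whole plate area (πR² = 0.01683 m²), I_d = ε₀ πR² dE/dt = 1.318×10^-3 A.
Since J_d is uniform, the enclosed fraction is (r/R)² = 0.1185, giving I_d,enc = 1.56×10^-4 A.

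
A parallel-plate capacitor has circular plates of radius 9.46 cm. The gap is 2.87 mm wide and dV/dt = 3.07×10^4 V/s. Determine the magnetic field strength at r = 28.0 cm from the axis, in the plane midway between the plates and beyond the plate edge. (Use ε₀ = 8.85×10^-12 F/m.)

dE/dt = (dV/dt)/d = 1.070×10^7 V/(m·s); I_d = ε₀(πR²)(dE/dt) = (8.85×10^-12)(0.02811)(1.070×10^7) = 2.662×10^-6 A.
Outside the plates the loop encloses all of I_d, so B·2πr = μ₀ I_d and B = 1.90×10^-12 T.

1.90×10^-12 T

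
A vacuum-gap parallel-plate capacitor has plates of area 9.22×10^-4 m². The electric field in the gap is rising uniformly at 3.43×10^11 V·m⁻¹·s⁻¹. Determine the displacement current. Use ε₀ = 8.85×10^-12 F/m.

2.80×10^-3 A

With a uniform field, Φ_E = EA, so I_d = ε₀ A dE/dt = 2.80×10^-3 A.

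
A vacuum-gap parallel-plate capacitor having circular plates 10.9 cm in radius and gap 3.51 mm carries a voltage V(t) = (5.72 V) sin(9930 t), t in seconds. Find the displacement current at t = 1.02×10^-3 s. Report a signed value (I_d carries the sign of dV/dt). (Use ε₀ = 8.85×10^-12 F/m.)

C = ε₀A/d = (8.85×10^-12)(0.03733)/(3.51×10^-3) = 9.412×10^-11 F. dV/dt = V₀ω·cos(ωt); at ωt = 10.1286 rad this factor is -0.7624.
I_d = C dV/dt = (9.412×10^-11)(5.72)(9930)(-0.7624) = -4.08×10^-6 A.

-4.08×10^-6 A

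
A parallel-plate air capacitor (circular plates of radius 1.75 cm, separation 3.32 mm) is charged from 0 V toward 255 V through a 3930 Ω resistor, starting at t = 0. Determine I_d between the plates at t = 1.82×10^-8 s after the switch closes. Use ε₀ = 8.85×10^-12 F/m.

C = ε₀A/d = (8.85×10^-12)(9.621×10^-4)/(3.32×10^-3) = 2.565×10^-12 F and τ = RC = 1.008×10^-8 s. I_d in the gap equals the RC charging current.
I_d(t) = (V₀/R) e^(−t/τ) = 0.06489 · e^(−1.806) = 0.0107 A.

0.0107 A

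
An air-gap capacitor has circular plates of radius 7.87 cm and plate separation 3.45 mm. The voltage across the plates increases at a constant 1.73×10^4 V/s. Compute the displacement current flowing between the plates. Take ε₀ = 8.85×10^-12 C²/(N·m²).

8.64×10^-7 A

E = V/d so dE/dt = (dV/dt)/d = 5.014×10^6 V/(m·s), and I_d = ε₀ A dE/dt = (8.85×10^-12)(0.01946)(5.014×10^6) = 8.64×10^-7 A.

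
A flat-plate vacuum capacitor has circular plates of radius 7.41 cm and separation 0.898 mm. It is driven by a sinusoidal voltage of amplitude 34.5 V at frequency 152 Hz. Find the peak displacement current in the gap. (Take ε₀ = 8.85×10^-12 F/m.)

(dE/dt)_max = V₀ω/d = 3.669×10^7 V/(m·s); ω = 2πf = 955.0 rad/s.
I_d,max = ε₀ A (dE/dt)_max = (8.85×10^-12)(0.01725)(3.669×10^7) = 5.60×10^-6 A.

5.60×10^-6 A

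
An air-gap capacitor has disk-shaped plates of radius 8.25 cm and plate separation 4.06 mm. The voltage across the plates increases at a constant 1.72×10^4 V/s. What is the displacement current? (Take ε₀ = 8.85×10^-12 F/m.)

C = ε₀A/d = (8.85×10^-12)(0.02138)/(4.06×10^-3) = 4.660×10^-11 F.
I_d = C dV/dt = (4.660×10^-11)(1.72×10^4) = 8.02×10^-7 A.

8.02×10^-7 A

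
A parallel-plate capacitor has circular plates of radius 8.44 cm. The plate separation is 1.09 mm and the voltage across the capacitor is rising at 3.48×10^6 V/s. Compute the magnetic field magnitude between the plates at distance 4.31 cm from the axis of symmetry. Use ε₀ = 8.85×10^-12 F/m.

7.65×10^-10 T

I_d = C dV/dt with C = ε₀πR²/d = 1.817×10^-10 F, so I_d = (1.817×10^-10)(3.48×10^6) = 6.323×10^-4 A.
An Ampèrian loop of radius r encloses a fraction (r/R)² of I_d. Then B·2πr = μ₀ I_d (r/R)², giving B = μ₀ I_d r/(2πR²) = 7.65×10^-10 T.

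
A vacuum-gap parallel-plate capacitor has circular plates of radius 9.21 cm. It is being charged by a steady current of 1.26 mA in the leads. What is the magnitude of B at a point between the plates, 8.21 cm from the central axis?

2.44×10^-9 T

By continuity the displacement current in the gap matches the conduction current: I_d = 1.26×10^-3 A.
An Ampèrian loop of radius r encloses a fraction (r/R)² of I_d. Then B·2πr = μ₀ I_d (r/R)², giving B = μ₀ I_d r/(2πR²) = 2.44×10^-9 T.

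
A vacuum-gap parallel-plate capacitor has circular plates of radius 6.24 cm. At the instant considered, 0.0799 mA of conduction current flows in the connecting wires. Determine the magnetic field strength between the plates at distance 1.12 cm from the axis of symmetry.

By continuity the displacement current in the gap matches the conduction current: I_d = 7.99×10^-5 A.
An Ampèrian loop of radius r encloses a fraction (r/R)² of I_d. Then B·2πr = μ₀ I_d (r/R)², giving B = μ₀ I_d r/(2πR²) = 4.60×10^-11 T.

4.60×10^-11 T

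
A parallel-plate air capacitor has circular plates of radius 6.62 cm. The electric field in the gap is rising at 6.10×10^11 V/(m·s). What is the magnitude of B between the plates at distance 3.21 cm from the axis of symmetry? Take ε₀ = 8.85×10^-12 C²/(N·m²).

1.09×10^-7 T

Through the whole plate area (πR² = 0.01377 m²), I_d = ε₀ πR² dE/dt = 0.07434 A.
∮B·dl = μ₀ I_d,enc with I_d,enc = I_d r²/R² = 0.01748 A; so B = μ₀ I_d,enc/(2πr) = 1.09×10^-7 T.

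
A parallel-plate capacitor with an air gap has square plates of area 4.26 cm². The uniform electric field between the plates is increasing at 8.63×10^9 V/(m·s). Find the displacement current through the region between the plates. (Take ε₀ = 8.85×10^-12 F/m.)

3.25×10^-5 A

The displacement current is ε₀ times dΦ_E/dt = ε₀ A dE/dt = (8.85×10^-12)(4.26×10^-4)(8.63×10^9) = 3.25×10^-5 A.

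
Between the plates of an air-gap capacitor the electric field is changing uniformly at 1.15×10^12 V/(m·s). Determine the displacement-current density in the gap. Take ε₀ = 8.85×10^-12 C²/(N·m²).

The displacement-current density is ε₀ ∂E/∂t = (8.85×10^-12)(1.15×10^12) = 10.2 A/m².

10.2 A/m²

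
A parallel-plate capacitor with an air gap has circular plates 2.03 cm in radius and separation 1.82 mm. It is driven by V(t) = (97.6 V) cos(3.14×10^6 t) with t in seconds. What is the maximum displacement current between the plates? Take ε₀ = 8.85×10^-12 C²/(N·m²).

1.93×10^-3 A

The displacement current equals the conduction current C dV/dt, which peaks at C V₀ ω.
With C = ε₀A/d = (8.85×10^-12)(1.295×10^-3)/(1.82×10^-3) = 6.297×10^-12 F and ω = 3.14×10^6 rad/s, I_d,max = (6.297×10^-12)(97.6)(3.14×10^6) = 1.93×10^-3 A.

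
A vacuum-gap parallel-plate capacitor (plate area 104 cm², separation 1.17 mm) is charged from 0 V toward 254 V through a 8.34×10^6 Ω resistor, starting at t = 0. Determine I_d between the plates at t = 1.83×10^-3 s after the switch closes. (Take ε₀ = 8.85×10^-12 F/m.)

1.87×10^-6 A

C = ε₀A/d = (8.85×10^-12)(0.0104)/(1.17×10^-3) = 7.867×10^-11 F and τ = RC = 6.561×10^-4 s. I_d in the gap equals the RC charging current.
I_d(t) = (V₀/R) e^(−t/τ) = 3.046×10^-5 · e^(−2.789) = 1.87×10^-6 A.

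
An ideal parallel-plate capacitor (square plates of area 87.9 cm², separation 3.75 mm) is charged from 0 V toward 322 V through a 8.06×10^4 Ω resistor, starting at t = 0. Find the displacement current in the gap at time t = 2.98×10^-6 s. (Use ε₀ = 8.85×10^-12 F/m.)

With C = ε₀A/d = (8.85×10^-12)(8.79×10^-3)/(3.75×10^-3) = 2.074×10^-11 F, the time constant is τ = RC = 1.672×10^-6 s, so t/τ = 1.782 and e^(−t/τ) = 0.1683.
I_d = I_cond = (V₀/R) e^(−t/τ) = (3.995×10^-3)(0.1683) = 6.72×10^-4 A.

6.72×10^-4 A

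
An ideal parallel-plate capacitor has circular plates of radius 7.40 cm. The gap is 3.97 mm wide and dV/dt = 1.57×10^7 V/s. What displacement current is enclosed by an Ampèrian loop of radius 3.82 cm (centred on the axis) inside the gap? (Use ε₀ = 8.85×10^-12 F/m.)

1.60×10^-4 A

I_d = C dV/dt with C = ε₀πR²/d = 3.834×10^-11 F, so I_d = (3.834×10^-11)(1.57×10^7) = 6.019×10^-4 A.
The field is uniform, so I_d,enc = I_d (r/R)² = (6.019×10^-4)(3.82/7.40)² = 1.60×10^-4 A.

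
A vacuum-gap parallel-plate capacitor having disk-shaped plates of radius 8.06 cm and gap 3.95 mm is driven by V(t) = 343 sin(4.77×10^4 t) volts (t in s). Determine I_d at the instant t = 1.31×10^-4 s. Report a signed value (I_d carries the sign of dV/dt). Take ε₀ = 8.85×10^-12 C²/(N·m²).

dV/dt = (343)(4.77×10^4)·cos(6.2487) = 1.635×10^7 V/s.
I_d = C dV/dt with C = ε₀A/d = (8.85×10^-12)(0.02041)/(3.95×10^-3) = 4.573×10^-11 F, so I_d = (4.573×10^-11)(1.635×10^7) = 7.48×10^-4 A.

7.48×10^-4 A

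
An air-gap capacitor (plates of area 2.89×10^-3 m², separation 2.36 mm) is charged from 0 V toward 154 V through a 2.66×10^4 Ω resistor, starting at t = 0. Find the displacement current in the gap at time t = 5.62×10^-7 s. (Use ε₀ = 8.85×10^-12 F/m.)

C = ε₀A/d = (8.85×10^-12)(2.89×10^-3)/(2.36×10^-3) = 1.084×10^-11 F and τ = RC = 2.883×10^-7 s. I_d in the gap equals the RC charging current.
I_d(t) = (V₀/R) e^(−t/τ) = 5.789×10^-3 · e^(−1.949) = 8.24×10^-4 A.

8.24×10^-4 A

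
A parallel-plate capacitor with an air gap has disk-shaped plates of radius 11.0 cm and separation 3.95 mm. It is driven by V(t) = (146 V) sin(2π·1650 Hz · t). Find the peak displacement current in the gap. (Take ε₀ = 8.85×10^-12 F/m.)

(dE/dt)_max = V₀ω/d = 3.833×10^8 V/(m·s); ω = 2πf = 1.037×10^4 rad/s.
I_d,max = ε₀ A (dE/dt)_max = (8.85×10^-12)(0.03801)(3.833×10^8) = 1.29×10^-4 A.

1.29×10^-4 A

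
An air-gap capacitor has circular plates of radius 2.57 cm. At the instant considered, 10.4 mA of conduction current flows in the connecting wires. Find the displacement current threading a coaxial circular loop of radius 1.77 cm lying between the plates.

4.93×10^-3 A

Between the plates the displacement current equals the wire current: I_d = 10.4 mA = 0.0104 A.
The field is uniform, so I_d,enc = I_d (r/R)² = (0.0104)(1.77/2.57)² = 4.93×10^-3 A.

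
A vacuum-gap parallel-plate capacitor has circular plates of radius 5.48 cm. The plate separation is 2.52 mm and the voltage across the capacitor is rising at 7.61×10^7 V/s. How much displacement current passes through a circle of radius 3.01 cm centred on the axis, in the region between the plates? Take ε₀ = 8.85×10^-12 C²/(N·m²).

I_d = C dV/dt with C = ε₀πR²/d = 3.313×10^-11 F, so I_d = (3.313×10^-11)(7.61×10^7) = 2.521×10^-3 A.
Since J_d is uniform, the enclosed fraction is (r/R)² = 0.3017, giving I_d,enc = 7.61×10^-4 A.

7.61×10^-4 A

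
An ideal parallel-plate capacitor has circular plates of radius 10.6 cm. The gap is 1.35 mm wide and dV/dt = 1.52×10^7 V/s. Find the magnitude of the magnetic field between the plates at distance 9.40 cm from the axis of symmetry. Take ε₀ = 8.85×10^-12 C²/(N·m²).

5.89×10^-9 T

With E = V/d, dE/dt = 1.126×10^10 V/(m·s) and πR² = 0.03530 m², giving I_d = ε₀ πR² dE/dt = 3.518×10^-3 A.
∮B·dl = μ₀ I_d,enc with I_d,enc = I_d r²/R² = 2.767×10^-3 A; so B = μ₀ I_d,enc/(2πr) = 5.89×10^-9 T.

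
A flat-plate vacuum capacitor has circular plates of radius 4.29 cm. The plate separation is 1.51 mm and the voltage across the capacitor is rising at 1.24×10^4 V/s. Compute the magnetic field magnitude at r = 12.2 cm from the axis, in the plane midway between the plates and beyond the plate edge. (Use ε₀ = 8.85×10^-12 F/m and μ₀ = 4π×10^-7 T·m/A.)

6.89×10^-13 T

I_d = C dV/dt with C = ε₀πR²/d = 3.389×10^-11 F, so I_d = (3.389×10^-11)(1.24×10^4) = 4.202×10^-7 A.
With r > R the enclosed displacement current is the full I_d; B = μ₀ I_d / (2πr) = 6.89×10^-13 T.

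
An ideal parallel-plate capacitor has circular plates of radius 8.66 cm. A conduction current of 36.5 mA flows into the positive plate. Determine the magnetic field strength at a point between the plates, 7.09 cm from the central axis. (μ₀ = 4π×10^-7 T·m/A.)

No conduction current crosses the gap, so I_d there equals the 0.0365 A in the leads.
For r < R the Ampère–Maxwell law gives B(2πr) = μ₀ I_d (r²/R²), so B = μ₀ I_d r/(2πR²) = (4π×10^-7)(0.0365)(0.0709)/(2π·0.0866²) = 6.90×10^-8 T.

6.90×10^-8 T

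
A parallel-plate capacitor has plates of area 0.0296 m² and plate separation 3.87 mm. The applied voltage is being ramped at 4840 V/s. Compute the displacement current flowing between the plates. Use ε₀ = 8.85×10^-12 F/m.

C = ε₀A/d = (8.85×10^-12)(0.0296)/(3.87×10^-3) = 6.769×10^-11 F.
I_d = C dV/dt = (6.769×10^-11)(4840) = 3.28×10^-7 A.

3.28×10^-7 A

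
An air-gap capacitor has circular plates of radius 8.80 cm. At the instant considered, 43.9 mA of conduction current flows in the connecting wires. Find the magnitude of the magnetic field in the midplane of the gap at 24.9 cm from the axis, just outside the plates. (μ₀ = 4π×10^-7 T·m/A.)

3.53×10^-8 T

No conduction current crosses the gap, so I_d there equals the 0.0439 A in the leads.
For r ≥ R the full I_d is enclosed: B = μ₀ I_d/(2πr) = (4π×10^-7)(0.0439)/(2π·0.249) = 3.53×10^-8 T.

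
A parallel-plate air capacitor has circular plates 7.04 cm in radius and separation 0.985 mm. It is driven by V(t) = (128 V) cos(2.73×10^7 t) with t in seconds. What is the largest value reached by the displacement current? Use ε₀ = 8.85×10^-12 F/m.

0.489 A

(dE/dt)_max = V₀ω/d = 3.548×10^12 V/(m·s); ω = 2.73×10^7 rad/s.
I_d,max = ε₀ A (dE/dt)_max = (8.85×10^-12)(0.01557)(3.548×10^12) = 0.489 A.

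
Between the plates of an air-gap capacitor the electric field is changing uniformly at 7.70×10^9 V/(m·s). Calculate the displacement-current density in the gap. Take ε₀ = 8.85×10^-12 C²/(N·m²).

0.0681 A/m²

J_d = ε₀ dE/dt = (8.85×10^-12)(7.70×10^9) = 0.0681 A/m².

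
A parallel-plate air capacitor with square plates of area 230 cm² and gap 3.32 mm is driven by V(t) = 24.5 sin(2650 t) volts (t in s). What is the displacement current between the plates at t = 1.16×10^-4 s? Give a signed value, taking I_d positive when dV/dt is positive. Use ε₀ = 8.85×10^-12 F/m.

3.79×10^-6 A

dV/dt = (24.5)(2650)·cos(0.3074) = 6.188×10^4 V/s.
I_d = C dV/dt with C = ε₀A/d = (8.85×10^-12)(0.0230)/(3.32×10^-3) = 6.131×10^-11 F, so I_d = (6.131×10^-11)(6.188×10^4) = 3.79×10^-6 A.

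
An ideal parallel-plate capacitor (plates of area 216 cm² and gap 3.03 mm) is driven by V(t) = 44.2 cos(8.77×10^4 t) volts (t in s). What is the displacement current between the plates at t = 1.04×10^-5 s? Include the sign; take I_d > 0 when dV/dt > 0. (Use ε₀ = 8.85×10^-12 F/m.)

-1.93×10^-4 A

C = ε₀A/d = (8.85×10^-12)(0.0216)/(3.03×10^-3) = 6.309×10^-11 F. dV/dt = V₀ω·−sin(ωt); at ωt = 0.91208 rad this factor is -0.7908.
I_d = C dV/dt = (6.309×10^-11)(44.2)(8.77×10^4)(-0.7908) = -1.93×10^-4 A.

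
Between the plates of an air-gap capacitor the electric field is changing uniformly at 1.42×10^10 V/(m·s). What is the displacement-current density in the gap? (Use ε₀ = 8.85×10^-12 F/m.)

J_d = ε₀ dE/dt = (8.85×10^-12)(1.42×10^10) = 0.126 A/m².

0.126 A/m²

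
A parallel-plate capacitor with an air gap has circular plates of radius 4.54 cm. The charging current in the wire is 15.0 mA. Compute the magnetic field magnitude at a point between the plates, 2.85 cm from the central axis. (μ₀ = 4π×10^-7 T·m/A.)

By continuity the displacement current in the gap matches the conduction current: I_d = 0.0150 A.
∮B·dl = μ₀ I_d,enc with I_d,enc = I_d r²/R² = 5.911×10^-3 A; so B = μ₀ I_d,enc/(2πr) = 4.15×10^-8 T.

4.15×10^-8 T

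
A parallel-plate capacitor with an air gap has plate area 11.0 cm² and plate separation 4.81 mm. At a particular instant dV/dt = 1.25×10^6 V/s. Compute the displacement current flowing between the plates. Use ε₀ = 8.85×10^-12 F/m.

2.53×10^-6 A

E = V/d so dE/dt = (dV/dt)/d = 2.599×10^8 V/(m·s), and I_d = ε₀ A dE/dt = (8.85×10^-12)(1.10×10^-3)(2.599×10^8) = 2.53×10^-6 A.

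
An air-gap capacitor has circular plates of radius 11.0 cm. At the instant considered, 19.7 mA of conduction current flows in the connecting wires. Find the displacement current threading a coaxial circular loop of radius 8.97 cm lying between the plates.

By continuity the displacement current in the gap matches the conduction current: I_d = 0.0197 A.
Since J_d is uniform, the enclosed fraction is (r/R)² = 0.6650, giving I_d,enc = 0.0131 A.

0.0131 A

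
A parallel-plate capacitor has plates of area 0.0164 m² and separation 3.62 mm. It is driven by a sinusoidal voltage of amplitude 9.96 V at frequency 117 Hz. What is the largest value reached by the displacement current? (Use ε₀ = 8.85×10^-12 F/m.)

C = ε₀A/d = (8.85×10^-12)(0.0164)/(3.62×10^-3) = 4.009×10^-11 F; ω = 2πf = 735.1 rad/s.
I_d = C dV/dt, so |I_d|_max = C V₀ ω = (4.009×10^-11)(9.96)(735.1) = 2.94×10^-7 A.

2.94×10^-7 A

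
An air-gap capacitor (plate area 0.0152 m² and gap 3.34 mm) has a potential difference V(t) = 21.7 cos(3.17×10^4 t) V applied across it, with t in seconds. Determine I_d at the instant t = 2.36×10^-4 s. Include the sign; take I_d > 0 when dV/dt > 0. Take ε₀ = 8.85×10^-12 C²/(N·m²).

dE/dt = (V₀ω/d)·−sin(ωt) with ωt = 7.4812 rad: (21.7)(3.17×10^4)(-0.9313)/(3.34×10^-3) = -1.918×10^8 V/(m·s).
I_d = ε₀ A dE/dt = (8.85×10^-12)(0.0152)(-1.918×10^8) = -2.58×10^-5 A.

-2.58×10^-5 A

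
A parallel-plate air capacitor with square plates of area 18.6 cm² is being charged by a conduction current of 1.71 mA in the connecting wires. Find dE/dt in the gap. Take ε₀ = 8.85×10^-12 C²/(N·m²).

1.04×10^11 V/(m·s)

By continuity, I_d in the gap equals the 1.71 mA flowing in the wire.
Since I_d = ε₀ A dE/dt, dE/dt = I_d/(ε₀A) = (1.71×10^-3)/((8.85×10^-12)(1.86×10^-3)) = 1.04×10^11 V/(m·s).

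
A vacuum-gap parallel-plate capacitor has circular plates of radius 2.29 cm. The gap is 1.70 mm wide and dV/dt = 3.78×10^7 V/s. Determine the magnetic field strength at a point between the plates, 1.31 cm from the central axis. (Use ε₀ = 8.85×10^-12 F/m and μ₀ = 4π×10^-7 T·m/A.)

With E = V/d, dE/dt = 2.224×10^10 V/(m·s) and πR² = 1.647×10^-3 m², giving I_d = ε₀ πR² dE/dt = 3.242×10^-4 A.
∮B·dl = μ₀ I_d,enc with I_d,enc = I_d r²/R² = 1.061×10^-4 A; so B = μ₀ I_d,enc/(2πr) = 1.62×10^-9 T.

1.62×10^-9 T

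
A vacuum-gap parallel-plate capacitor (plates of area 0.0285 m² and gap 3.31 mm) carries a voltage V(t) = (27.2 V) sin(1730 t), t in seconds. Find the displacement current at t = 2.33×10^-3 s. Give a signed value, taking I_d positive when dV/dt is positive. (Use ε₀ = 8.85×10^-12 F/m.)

C = ε₀A/d = (8.85×10^-12)(0.0285)/(3.31×10^-3) = 7.620×10^-11 F. dV/dt = V₀ω·cos(ωt); at ωt = 4.0309 rad this factor is -0.6300.
I_d = C dV/dt = (7.620×10^-11)(27.2)(1730)(-0.6300) = -2.26×10^-6 A.

-2.26×10^-6 A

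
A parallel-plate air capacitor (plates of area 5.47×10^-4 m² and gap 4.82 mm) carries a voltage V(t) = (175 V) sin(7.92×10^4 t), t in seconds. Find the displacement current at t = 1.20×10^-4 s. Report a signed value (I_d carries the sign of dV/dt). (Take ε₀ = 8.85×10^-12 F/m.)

dE/dt = (V₀ω/d)·cos(ωt) with ωt = 9.504 rad: (175)(7.92×10^4)(-0.9969)/(4.82×10^-3) = -2.867×10^9 V/(m·s).
I_d = ε₀ A dE/dt = (8.85×10^-12)(5.47×10^-4)(-2.867×10^9) = -1.39×10^-5 A.

-1.39×10^-5 A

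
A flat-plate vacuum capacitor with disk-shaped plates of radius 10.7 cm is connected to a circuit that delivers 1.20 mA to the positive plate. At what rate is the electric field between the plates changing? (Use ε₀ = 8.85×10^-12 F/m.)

Charge continuity gives I_d = I = 1.20×10^-3 A between the plates.
Then dE/dt = I_d/(ε₀A) = 3.77×10^9 V/(m·s).

3.77×10^9 V/(m·s)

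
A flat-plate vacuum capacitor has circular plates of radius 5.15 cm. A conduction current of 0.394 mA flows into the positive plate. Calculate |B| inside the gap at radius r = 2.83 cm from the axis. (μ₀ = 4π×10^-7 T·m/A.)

Between the plates the displacement current equals the wire current: I_d = 0.394 mA = 3.94×10^-4 A.
An Ampèrian loop of radius r encloses a fraction (r/R)² of I_d. Then B·2πr = μ₀ I_d (r/R)², giving B = μ₀ I_d r/(2πR²) = 8.41×10^-10 T.

8.41×10^-10 T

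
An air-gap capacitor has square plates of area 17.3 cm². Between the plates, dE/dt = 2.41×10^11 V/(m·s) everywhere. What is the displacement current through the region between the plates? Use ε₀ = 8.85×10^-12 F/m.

With a uniform field, Φ_E = EA, so I_d = ε₀ A dE/dt = 3.69×10^-3 A.

3.69×10^-3 A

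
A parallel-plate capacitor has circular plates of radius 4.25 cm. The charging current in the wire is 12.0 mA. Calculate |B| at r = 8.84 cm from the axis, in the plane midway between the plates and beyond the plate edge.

Between the plates the displacement current equals the wire current: I_d = 12.0 mA = 0.0120 A.
Outside the plates the loop encloses all of I_d, so B·2πr = μ₀ I_d and B = 2.71×10^-8 T.

2.71×10^-8 T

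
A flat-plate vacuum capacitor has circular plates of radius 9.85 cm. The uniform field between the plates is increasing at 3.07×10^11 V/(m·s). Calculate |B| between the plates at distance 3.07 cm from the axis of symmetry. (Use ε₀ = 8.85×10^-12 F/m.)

5.24×10^-8 T

Through the whole plate area (πR² = 0.03048 m²), I_d = ε₀ πR² dE/dt = 0.08281 A.
∮B·dl = μ₀ I_d,enc with I_d,enc = I_d r²/R² = 8.044×10^-3 A; so B = μ₀ I_d,enc/(2πr) = 5.24×10^-8 T.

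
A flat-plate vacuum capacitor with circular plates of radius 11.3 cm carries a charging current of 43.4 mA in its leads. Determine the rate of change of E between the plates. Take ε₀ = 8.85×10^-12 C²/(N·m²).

1.22×10^11 V/(m·s)

Charge continuity gives I_d = I = 0.0434 A between the plates.
Since I_d = ε₀ A dE/dt, dE/dt = I_d/(ε₀A) = (0.0434)/((8.85×10^-12)(0.04011)) = 1.22×10^11 V/(m·s).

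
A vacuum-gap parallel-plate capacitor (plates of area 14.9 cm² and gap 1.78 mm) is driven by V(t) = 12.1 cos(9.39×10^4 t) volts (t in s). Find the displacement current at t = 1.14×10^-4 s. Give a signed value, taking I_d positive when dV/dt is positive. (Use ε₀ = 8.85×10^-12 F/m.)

C = ε₀A/d = (8.85×10^-12)(1.49×10^-3)/(1.78×10^-3) = 7.408×10^-12 F. dV/dt = V₀ω·−sin(ωt); at ωt = 10.7046 rad this factor is 0.9580.
I_d = C dV/dt = (7.408×10^-12)(12.1)(9.39×10^4)(0.9580) = 8.06×10^-6 A.

8.06×10^-6 A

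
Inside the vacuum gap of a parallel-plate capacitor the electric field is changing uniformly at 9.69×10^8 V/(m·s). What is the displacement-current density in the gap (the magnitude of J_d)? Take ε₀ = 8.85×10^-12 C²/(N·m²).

8.58×10^-3 A/m²

J_d = ε₀ dE/dt = (8.85×10^-12)(9.69×10^8) = 8.58×10^-3 A/m².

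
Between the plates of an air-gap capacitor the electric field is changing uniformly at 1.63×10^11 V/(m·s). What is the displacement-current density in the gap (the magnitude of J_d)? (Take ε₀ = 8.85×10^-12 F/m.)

1.44 A/m²

The displacement-current density is ε₀ ∂E/∂t = (8.85×10^-12)(1.63×10^11) = 1.44 A/m².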